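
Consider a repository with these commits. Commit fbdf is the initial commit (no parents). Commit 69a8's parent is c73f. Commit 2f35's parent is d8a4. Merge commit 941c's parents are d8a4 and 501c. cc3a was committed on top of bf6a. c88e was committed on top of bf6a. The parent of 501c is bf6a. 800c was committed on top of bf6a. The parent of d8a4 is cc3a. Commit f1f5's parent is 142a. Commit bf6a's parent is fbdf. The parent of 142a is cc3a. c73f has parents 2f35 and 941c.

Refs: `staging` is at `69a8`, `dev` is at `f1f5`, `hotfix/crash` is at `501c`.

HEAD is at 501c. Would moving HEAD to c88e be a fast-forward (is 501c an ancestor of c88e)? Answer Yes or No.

A fast-forward from 501c to c88e is possible iff 501c is an ancestor of c88e.
Ancestors of c88e: {bf6a, c88e, fbdf}.
501c is not among them, so fast-forward is not possible.

No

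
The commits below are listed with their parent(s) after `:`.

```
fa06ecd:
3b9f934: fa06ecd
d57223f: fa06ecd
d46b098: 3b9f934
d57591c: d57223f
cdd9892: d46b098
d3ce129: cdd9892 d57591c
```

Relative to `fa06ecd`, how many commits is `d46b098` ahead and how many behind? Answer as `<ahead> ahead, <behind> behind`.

2 ahead, 0 behind

Reachable from d46b098: {3b9f934, d46b098, fa06ecd}.
Reachable from fa06ecd: {fa06ecd}.
Only in d46b098's history (ahead): {3b9f934, d46b098} — 2.
Only in fa06ecd's history (behind): {} — 0.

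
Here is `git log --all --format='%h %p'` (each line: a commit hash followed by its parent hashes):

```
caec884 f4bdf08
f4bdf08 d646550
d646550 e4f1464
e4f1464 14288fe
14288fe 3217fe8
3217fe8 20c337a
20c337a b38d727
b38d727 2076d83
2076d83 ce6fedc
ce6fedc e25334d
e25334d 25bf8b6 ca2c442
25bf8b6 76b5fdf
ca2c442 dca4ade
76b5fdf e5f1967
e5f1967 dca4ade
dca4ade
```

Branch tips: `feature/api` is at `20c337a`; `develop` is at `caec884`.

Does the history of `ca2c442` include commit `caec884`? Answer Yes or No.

No

Ancestors of ca2c442: {ca2c442, dca4ade}.
caec884 is not in that set, so it is not an ancestor of ca2c442.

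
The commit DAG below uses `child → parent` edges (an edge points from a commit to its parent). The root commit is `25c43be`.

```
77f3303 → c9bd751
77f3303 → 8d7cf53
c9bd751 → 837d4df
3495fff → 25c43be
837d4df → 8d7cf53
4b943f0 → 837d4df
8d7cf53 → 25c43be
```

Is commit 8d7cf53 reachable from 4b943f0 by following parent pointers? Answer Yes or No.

Ancestors of 4b943f0 (commits reachable by following parents): {25c43be, 4b943f0, 837d4df, 8d7cf53}.
8d7cf53 is in that set, so it is an ancestor of 4b943f0.

Yes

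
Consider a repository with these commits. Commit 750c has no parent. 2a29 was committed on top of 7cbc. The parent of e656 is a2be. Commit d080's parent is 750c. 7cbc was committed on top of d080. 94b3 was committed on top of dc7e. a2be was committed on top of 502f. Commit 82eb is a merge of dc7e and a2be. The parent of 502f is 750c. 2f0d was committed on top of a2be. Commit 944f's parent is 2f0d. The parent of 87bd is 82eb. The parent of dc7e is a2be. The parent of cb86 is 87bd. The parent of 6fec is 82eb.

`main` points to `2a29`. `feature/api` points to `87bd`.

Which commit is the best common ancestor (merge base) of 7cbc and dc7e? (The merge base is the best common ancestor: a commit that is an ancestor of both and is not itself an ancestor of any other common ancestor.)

Ancestors of 7cbc: {750c, 7cbc, d080}.
Ancestors of dc7e: {502f, 750c, a2be, dc7e}.
Common ancestors: {750c}.
The only common ancestor is 750c, so it is the merge base.

750c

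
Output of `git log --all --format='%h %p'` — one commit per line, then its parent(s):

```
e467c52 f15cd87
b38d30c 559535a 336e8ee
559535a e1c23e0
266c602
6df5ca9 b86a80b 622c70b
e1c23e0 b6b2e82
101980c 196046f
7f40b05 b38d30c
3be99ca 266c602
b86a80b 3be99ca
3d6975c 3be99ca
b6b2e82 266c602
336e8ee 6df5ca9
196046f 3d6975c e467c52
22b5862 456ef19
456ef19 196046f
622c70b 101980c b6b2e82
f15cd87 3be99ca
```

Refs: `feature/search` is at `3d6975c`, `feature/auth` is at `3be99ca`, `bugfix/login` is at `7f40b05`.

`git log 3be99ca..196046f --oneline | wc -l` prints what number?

4

Reachable from 196046f: {196046f, 266c602, 3be99ca, 3d6975c, e467c52, f15cd87}.
Reachable from 3be99ca: {266c602, 3be99ca}.
In 196046f's history but not 3be99ca's: {196046f, 3d6975c, e467c52, f15cd87} — 4 commits.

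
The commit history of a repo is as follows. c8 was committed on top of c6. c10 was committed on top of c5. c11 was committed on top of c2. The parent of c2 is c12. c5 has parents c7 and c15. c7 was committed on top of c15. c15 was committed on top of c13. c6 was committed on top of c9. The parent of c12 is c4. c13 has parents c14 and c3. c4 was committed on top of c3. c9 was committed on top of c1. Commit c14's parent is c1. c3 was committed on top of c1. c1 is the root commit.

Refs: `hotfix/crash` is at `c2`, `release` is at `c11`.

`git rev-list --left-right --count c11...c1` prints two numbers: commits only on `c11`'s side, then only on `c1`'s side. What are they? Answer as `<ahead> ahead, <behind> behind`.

5 ahead, 0 behind

Reachable from c11: {c1, c11, c12, c2, c3, c4}.
Reachable from c1: {c1}.
Only in c11's history (ahead): {c11, c12, c2, c3, c4} — 5.
Only in c1's history (behind): {} — 0.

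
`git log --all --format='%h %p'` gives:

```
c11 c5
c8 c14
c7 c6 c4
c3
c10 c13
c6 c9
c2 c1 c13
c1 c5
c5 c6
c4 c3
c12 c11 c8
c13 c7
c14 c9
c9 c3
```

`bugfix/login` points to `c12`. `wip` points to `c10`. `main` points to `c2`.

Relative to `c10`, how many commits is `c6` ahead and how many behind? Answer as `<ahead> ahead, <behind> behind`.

Reachable from c6: {c3, c6, c9}.
Reachable from c10: {c10, c13, c3, c4, c6, c7, c9}.
Only in c6's history (ahead): {} — 0.
Only in c10's history (behind): {c10, c13, c4, c7} — 4.

0 ahead, 4 behind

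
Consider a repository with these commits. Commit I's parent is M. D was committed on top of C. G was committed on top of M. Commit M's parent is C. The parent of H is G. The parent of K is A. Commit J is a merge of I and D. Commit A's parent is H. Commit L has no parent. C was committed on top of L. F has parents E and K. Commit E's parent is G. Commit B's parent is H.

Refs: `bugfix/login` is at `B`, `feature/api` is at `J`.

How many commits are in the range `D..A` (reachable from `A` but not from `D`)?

4

Reachable from A: {A, C, G, H, L, M}.
Reachable from D: {C, D, L}.
In A's history but not D's: {A, G, H, M} — 4 commits.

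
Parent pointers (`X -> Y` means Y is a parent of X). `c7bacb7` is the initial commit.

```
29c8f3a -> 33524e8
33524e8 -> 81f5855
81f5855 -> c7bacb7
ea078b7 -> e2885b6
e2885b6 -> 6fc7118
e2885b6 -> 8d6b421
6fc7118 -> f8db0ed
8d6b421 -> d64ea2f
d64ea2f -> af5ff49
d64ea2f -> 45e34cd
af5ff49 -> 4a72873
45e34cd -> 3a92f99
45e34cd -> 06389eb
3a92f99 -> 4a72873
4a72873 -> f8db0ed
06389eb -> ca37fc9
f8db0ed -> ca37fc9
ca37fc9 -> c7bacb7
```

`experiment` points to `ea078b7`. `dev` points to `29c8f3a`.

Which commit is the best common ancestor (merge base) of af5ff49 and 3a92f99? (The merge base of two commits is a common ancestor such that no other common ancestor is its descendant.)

4a72873

Ancestors of af5ff49: {4a72873, af5ff49, c7bacb7, ca37fc9, f8db0ed}.
Ancestors of 3a92f99: {3a92f99, 4a72873, c7bacb7, ca37fc9, f8db0ed}.
Common ancestors: {4a72873, c7bacb7, ca37fc9, f8db0ed}.
Among these, 4a72873 is not an ancestor of any other common ancestor — it is the merge base.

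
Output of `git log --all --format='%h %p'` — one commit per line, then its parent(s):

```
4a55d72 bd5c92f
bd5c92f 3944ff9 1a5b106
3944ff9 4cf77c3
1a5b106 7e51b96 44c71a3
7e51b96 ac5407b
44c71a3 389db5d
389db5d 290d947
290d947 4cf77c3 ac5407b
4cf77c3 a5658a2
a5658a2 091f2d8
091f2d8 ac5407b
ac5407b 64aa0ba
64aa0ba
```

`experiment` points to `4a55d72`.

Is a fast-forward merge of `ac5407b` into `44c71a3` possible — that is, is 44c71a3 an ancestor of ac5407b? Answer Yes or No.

No

A fast-forward from 44c71a3 to ac5407b is possible iff 44c71a3 is an ancestor of ac5407b.
Ancestors of ac5407b: {64aa0ba, ac5407b}.
44c71a3 is not among them, so fast-forward is not possible.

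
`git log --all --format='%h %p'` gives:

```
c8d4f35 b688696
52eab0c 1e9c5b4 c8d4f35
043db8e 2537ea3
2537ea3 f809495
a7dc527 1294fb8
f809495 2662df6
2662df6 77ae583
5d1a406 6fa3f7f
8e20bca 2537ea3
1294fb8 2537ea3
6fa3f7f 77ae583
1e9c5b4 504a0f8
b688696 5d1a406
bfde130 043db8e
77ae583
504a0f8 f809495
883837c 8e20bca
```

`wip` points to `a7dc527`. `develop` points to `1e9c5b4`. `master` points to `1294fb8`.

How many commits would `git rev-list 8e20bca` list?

Walking parent pointers from 8e20bca: reachable set = {2537ea3, 2662df6, 77ae583, 8e20bca, f809495}.
That is 5 commits.

5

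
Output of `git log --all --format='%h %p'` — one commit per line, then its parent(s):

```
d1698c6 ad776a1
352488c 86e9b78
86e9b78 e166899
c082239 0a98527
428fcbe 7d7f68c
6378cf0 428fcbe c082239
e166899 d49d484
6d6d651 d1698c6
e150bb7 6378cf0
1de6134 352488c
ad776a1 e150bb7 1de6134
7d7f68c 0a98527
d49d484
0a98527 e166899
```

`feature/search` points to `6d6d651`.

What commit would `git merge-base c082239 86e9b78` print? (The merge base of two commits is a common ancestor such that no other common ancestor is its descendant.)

e166899

Ancestors of c082239: {0a98527, c082239, d49d484, e166899}.
Ancestors of 86e9b78: {86e9b78, d49d484, e166899}.
Common ancestors: {d49d484, e166899}.
Among these, e166899 is not an ancestor of any other common ancestor — it is the merge base.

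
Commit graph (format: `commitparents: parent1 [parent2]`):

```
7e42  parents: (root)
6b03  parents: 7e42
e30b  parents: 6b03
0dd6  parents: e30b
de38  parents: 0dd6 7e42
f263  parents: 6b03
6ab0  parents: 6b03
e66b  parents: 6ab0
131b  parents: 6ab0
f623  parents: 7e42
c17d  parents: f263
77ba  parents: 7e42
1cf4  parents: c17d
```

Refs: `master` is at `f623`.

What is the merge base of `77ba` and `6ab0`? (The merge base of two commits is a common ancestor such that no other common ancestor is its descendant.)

7e42

Ancestors of 77ba: {77ba, 7e42}.
Ancestors of 6ab0: {6ab0, 6b03, 7e42}.
Common ancestors: {7e42}.
The only common ancestor is 7e42, so it is the merge base.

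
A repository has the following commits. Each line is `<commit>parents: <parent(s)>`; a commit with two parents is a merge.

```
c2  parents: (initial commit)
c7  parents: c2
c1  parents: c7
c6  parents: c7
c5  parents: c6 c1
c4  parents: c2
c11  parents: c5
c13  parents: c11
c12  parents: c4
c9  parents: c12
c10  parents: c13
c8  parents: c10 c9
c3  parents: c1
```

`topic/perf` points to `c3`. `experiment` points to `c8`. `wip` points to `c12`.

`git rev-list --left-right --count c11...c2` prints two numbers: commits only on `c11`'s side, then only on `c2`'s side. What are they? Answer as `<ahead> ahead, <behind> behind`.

5 ahead, 0 behind

Reachable from c11: {c1, c11, c2, c5, c6, c7}.
Reachable from c2: {c2}.
Only in c11's history (ahead): {c1, c11, c5, c6, c7} — 5.
Only in c2's history (behind): {} — 0.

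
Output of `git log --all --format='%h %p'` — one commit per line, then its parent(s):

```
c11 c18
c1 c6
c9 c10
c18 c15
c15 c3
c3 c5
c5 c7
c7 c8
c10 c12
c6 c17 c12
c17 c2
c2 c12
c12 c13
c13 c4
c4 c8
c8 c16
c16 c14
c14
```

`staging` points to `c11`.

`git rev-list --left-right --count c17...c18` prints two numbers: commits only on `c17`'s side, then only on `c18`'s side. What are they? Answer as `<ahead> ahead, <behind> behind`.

Reachable from c17: {c12, c13, c14, c16, c17, c2, c4, c8}.
Reachable from c18: {c14, c15, c16, c18, c3, c5, c7, c8}.
Only in c17's history (ahead): {c12, c13, c17, c2, c4} — 5.
Only in c18's history (behind): {c15, c18, c3, c5, c7} — 5.

5 ahead, 5 behind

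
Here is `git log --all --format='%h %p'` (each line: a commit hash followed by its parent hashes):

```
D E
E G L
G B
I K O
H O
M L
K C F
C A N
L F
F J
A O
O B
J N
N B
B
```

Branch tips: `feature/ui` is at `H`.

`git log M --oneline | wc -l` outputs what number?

Walking parent pointers from M: reachable set = {B, F, J, L, M, N}.
That is 6 commits.

6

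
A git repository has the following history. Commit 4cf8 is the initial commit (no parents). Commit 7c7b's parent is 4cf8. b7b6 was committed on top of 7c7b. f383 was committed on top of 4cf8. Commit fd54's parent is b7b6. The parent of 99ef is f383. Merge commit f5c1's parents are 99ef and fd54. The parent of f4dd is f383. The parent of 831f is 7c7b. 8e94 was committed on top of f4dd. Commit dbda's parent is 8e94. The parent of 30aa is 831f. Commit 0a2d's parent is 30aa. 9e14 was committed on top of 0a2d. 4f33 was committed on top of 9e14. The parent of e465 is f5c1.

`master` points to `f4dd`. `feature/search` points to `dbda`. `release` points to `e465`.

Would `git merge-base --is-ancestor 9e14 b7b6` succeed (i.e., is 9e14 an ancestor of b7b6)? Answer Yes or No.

No

Ancestors of b7b6: {4cf8, 7c7b, b7b6}.
9e14 is not in that set, so it is not an ancestor of b7b6.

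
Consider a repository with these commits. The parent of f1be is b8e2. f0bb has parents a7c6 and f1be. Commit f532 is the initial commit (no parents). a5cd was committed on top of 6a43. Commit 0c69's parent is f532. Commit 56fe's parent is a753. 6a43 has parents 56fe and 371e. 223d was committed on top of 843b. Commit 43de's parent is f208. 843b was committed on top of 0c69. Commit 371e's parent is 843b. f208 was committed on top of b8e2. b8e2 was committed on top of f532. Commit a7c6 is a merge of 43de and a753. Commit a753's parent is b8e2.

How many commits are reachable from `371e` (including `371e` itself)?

4

Walking parent pointers from 371e: reachable set = {0c69, 371e, 843b, f532}.
That is 4 commits.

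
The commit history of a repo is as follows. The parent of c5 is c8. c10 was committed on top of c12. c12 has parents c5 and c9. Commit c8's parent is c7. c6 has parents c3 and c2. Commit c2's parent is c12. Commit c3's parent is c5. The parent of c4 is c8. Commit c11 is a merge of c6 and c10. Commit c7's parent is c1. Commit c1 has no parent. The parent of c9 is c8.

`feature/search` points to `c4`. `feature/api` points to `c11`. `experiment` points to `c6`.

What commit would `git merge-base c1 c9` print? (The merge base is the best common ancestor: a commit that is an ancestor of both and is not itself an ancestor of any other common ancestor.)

c1

Ancestors of c1: {c1}.
Ancestors of c9: {c1, c7, c8, c9}.
Common ancestors: {c1}.
The only common ancestor is c1, so it is the merge base.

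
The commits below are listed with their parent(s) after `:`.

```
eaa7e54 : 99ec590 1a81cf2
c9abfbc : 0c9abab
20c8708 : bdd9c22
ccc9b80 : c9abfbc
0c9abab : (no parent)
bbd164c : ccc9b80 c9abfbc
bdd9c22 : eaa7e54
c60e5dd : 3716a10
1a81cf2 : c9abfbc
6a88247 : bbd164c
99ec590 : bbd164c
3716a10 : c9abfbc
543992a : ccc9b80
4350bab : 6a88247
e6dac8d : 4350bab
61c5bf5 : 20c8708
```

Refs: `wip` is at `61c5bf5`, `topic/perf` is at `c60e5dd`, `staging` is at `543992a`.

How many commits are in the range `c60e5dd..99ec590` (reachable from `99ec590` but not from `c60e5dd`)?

3

Reachable from 99ec590: {0c9abab, 99ec590, bbd164c, c9abfbc, ccc9b80}.
Reachable from c60e5dd: {0c9abab, 3716a10, c60e5dd, c9abfbc}.
In 99ec590's history but not c60e5dd's: {99ec590, bbd164c, ccc9b80} — 3 commits.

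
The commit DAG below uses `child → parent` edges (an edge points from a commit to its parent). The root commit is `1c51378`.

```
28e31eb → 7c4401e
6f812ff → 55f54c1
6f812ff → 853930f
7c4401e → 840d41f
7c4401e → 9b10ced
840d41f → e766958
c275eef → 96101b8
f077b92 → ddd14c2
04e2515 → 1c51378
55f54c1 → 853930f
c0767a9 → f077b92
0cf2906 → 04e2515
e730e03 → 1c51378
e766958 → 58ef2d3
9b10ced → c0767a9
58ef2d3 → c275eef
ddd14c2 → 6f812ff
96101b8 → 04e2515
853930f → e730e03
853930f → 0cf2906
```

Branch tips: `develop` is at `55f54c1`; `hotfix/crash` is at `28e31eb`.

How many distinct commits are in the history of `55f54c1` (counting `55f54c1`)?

6

Walking parent pointers from 55f54c1: reachable set = {04e2515, 0cf2906, 1c51378, 55f54c1, 853930f, e730e03}.
That is 6 commits.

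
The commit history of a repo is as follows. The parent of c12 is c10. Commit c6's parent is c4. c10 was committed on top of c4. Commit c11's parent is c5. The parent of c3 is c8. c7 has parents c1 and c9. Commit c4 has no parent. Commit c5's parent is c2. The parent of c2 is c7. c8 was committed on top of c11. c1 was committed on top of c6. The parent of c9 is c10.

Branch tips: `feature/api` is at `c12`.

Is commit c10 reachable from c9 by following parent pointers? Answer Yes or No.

Yes

Ancestors of c9 (commits reachable by following parents): {c10, c4, c9}.
c10 is in that set, so it is an ancestor of c9.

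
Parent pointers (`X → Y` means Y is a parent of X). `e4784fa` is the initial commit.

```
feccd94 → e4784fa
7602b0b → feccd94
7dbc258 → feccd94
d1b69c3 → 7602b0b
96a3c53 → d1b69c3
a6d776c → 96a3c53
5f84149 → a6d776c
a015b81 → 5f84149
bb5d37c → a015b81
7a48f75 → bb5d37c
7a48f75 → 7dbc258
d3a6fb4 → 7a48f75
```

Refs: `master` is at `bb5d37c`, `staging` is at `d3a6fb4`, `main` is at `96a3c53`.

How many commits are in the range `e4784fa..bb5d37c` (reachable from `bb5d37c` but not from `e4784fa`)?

8

Reachable from bb5d37c: {5f84149, 7602b0b, 96a3c53, a015b81, a6d776c, bb5d37c, d1b69c3, e4784fa, feccd94}.
Reachable from e4784fa: {e4784fa}.
In bb5d37c's history but not e4784fa's: {5f84149, 7602b0b, 96a3c53, a015b81, a6d776c, bb5d37c, d1b69c3, feccd94} — 8 commits.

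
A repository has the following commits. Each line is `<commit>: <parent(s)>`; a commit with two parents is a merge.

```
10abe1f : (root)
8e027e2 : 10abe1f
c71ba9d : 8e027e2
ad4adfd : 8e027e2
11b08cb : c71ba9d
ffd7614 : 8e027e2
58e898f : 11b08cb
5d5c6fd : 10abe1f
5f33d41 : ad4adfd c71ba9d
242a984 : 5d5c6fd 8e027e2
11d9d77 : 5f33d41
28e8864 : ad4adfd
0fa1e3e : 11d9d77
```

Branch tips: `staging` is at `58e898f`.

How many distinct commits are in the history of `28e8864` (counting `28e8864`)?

4

Walking parent pointers from 28e8864: reachable set = {10abe1f, 28e8864, 8e027e2, ad4adfd}.
That is 4 commits.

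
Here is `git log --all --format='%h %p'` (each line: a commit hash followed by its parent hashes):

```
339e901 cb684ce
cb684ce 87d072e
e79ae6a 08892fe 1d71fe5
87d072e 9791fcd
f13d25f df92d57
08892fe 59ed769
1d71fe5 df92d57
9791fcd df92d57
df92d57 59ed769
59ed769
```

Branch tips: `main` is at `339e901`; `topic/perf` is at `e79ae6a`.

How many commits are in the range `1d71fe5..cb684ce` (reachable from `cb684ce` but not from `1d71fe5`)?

3

Reachable from cb684ce: {59ed769, 87d072e, 9791fcd, cb684ce, df92d57}.
Reachable from 1d71fe5: {1d71fe5, 59ed769, df92d57}.
In cb684ce's history but not 1d71fe5's: {87d072e, 9791fcd, cb684ce} — 3 commits.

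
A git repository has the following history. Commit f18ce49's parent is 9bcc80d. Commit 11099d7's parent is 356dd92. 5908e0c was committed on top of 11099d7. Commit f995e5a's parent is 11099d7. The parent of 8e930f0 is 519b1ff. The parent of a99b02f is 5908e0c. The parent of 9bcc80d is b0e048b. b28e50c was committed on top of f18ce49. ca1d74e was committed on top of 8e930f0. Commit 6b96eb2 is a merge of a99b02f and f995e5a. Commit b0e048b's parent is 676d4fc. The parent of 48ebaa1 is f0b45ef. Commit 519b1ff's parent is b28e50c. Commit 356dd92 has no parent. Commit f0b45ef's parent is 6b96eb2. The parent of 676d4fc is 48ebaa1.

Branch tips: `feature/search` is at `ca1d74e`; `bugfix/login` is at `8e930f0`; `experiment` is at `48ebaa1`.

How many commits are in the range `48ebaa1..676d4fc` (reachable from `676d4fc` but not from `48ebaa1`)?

1

Reachable from 676d4fc: {11099d7, 356dd92, 48ebaa1, 5908e0c, 676d4fc, 6b96eb2, a99b02f, f0b45ef, f995e5a}.
Reachable from 48ebaa1: {11099d7, 356dd92, 48ebaa1, 5908e0c, 6b96eb2, a99b02f, f0b45ef, f995e5a}.
In 676d4fc's history but not 48ebaa1's: {676d4fc} — 1 commit.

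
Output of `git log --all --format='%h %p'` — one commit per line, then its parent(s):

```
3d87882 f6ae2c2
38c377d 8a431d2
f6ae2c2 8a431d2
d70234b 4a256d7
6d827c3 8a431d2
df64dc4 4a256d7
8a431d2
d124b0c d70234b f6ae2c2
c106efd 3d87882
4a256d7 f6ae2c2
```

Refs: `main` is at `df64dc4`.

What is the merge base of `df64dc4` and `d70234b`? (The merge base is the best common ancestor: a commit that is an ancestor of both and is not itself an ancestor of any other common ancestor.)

4a256d7

Ancestors of df64dc4: {4a256d7, 8a431d2, df64dc4, f6ae2c2}.
Ancestors of d70234b: {4a256d7, 8a431d2, d70234b, f6ae2c2}.
Common ancestors: {4a256d7, 8a431d2, f6ae2c2}.
Among these, 4a256d7 is not an ancestor of any other common ancestor — it is the merge base.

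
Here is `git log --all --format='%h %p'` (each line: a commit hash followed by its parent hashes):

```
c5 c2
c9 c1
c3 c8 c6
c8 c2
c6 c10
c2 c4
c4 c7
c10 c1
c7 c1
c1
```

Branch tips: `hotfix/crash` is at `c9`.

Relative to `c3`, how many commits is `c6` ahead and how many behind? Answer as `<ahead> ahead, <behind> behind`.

Reachable from c6: {c1, c10, c6}.
Reachable from c3: {c1, c10, c2, c3, c4, c6, c7, c8}.
Only in c6's history (ahead): {} — 0.
Only in c3's history (behind): {c2, c3, c4, c7, c8} — 5.

0 ahead, 5 behind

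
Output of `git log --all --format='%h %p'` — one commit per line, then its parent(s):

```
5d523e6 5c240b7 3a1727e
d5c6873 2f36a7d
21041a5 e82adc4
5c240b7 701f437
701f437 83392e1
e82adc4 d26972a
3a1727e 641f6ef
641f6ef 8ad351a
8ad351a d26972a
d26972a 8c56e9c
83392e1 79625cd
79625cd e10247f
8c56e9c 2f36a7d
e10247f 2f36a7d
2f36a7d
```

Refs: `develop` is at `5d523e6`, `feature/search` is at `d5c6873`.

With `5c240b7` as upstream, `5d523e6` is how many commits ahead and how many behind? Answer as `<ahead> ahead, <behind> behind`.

6 ahead, 0 behind

Reachable from 5d523e6: {2f36a7d, 3a1727e, 5c240b7, 5d523e6, 641f6ef, 701f437, 79625cd, 83392e1, 8ad351a, 8c56e9c, d26972a, e10247f}.
Reachable from 5c240b7: {2f36a7d, 5c240b7, 701f437, 79625cd, 83392e1, e10247f}.
Only in 5d523e6's history (ahead): {3a1727e, 5d523e6, 641f6ef, 8ad351a, 8c56e9c, d26972a} — 6.
Only in 5c240b7's history (behind): {} — 0.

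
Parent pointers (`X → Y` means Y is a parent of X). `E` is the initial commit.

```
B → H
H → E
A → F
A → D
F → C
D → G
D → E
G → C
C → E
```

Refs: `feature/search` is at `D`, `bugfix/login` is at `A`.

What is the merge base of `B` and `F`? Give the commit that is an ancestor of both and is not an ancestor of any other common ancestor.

E

Ancestors of B: {B, E, H}.
Ancestors of F: {C, E, F}.
Common ancestors: {E}.
The only common ancestor is E, so it is the merge base.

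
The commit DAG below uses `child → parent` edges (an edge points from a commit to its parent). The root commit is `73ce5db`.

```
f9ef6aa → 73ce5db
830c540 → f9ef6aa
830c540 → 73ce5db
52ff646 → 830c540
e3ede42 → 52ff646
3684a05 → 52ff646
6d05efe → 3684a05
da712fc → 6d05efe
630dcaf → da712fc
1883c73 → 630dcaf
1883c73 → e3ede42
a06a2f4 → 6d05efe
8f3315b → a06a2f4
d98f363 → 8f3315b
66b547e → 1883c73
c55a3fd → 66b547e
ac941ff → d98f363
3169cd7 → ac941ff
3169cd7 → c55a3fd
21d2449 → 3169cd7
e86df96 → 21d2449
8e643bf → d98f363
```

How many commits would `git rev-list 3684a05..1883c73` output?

5

Reachable from 1883c73: {1883c73, 3684a05, 52ff646, 630dcaf, 6d05efe, 73ce5db, 830c540, da712fc, e3ede42, f9ef6aa}.
Reachable from 3684a05: {3684a05, 52ff646, 73ce5db, 830c540, f9ef6aa}.
In 1883c73's history but not 3684a05's: {1883c73, 630dcaf, 6d05efe, da712fc, e3ede42} — 5 commits.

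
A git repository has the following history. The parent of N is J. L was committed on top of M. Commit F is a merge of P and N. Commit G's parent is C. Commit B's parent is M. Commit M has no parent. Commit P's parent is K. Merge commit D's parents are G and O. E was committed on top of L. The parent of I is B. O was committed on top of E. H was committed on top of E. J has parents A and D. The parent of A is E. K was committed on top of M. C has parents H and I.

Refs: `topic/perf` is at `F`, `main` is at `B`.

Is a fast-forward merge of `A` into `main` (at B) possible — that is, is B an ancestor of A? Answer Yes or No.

A fast-forward from B to A is possible iff B is an ancestor of A.
Ancestors of A: {A, E, L, M}.
B is not among them, so fast-forward is not possible.

No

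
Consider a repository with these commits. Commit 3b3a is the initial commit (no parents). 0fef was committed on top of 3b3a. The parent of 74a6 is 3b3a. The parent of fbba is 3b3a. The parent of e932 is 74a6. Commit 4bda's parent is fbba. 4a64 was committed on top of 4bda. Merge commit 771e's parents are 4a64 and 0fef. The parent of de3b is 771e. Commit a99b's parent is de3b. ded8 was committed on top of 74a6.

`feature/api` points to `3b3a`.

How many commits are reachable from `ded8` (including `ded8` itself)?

3

Walking parent pointers from ded8: reachable set = {3b3a, 74a6, ded8}.
That is 3 commits.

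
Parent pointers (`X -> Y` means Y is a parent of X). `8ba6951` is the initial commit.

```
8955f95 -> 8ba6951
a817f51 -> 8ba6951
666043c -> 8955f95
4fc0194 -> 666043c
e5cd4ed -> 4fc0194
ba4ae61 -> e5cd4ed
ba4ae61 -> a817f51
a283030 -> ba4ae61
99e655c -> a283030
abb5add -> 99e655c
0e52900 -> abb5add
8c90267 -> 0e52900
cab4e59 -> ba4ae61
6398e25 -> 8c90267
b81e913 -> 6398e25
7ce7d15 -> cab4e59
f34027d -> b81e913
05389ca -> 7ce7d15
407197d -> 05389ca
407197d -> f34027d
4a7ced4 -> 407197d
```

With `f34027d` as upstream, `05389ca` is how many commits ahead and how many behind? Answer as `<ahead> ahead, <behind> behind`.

Reachable from 05389ca: {05389ca, 4fc0194, 666043c, 7ce7d15, 8955f95, 8ba6951, a817f51, ba4ae61, cab4e59, e5cd4ed}.
Reachable from f34027d: {0e52900, 4fc0194, 6398e25, 666043c, 8955f95, 8ba6951, 8c90267, 99e655c, a283030, a817f51, abb5add, b81e913, ba4ae61, e5cd4ed, f34027d}.
Only in 05389ca's history (ahead): {05389ca, 7ce7d15, cab4e59} — 3.
Only in f34027d's history (behind): {0e52900, 6398e25, 8c90267, 99e655c, a283030, abb5add, b81e913, f34027d} — 8.

3 ahead, 8 behind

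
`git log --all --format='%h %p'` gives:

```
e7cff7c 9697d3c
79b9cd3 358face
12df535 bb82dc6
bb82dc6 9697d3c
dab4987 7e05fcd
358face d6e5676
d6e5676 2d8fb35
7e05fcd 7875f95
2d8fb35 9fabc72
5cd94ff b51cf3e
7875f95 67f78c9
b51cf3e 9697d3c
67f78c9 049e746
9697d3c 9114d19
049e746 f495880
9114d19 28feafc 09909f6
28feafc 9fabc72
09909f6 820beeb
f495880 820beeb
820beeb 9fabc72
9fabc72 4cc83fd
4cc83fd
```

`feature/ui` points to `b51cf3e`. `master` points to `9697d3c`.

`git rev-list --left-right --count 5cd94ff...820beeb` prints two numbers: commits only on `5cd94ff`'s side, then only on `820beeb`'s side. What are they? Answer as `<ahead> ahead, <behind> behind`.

Reachable from 5cd94ff: {09909f6, 28feafc, 4cc83fd, 5cd94ff, 820beeb, 9114d19, 9697d3c, 9fabc72, b51cf3e}.
Reachable from 820beeb: {4cc83fd, 820beeb, 9fabc72}.
Only in 5cd94ff's history (ahead): {09909f6, 28feafc, 5cd94ff, 9114d19, 9697d3c, b51cf3e} — 6.
Only in 820beeb's history (behind): {} — 0.

6 ahead, 0 behind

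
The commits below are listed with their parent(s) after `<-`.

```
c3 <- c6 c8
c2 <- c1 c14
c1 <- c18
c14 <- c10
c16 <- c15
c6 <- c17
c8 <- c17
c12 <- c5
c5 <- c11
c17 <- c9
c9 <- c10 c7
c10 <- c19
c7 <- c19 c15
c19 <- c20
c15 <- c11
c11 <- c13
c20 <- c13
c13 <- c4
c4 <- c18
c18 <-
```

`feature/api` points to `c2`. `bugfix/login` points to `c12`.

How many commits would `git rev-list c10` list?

Walking parent pointers from c10: reachable set = {c10, c13, c18, c19, c20, c4}.
That is 6 commits.

6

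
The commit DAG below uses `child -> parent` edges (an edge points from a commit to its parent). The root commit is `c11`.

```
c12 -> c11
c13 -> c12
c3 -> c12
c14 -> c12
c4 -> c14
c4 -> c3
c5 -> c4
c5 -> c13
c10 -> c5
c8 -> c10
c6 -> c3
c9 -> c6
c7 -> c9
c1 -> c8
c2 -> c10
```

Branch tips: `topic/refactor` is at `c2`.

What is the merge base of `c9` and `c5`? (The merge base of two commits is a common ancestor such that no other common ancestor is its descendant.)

c3

Ancestors of c9: {c11, c12, c3, c6, c9}.
Ancestors of c5: {c11, c12, c13, c14, c3, c4, c5}.
Common ancestors: {c11, c12, c3}.
Among these, c3 is not an ancestor of any other common ancestor — it is the merge base.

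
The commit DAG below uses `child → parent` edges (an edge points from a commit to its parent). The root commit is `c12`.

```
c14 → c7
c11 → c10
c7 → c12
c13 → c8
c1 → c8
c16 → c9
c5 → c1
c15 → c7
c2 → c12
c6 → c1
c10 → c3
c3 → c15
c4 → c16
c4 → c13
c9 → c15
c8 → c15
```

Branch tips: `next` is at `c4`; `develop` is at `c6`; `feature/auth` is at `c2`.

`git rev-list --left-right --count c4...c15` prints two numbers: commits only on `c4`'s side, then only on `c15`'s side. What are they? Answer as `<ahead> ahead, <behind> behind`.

Reachable from c4: {c12, c13, c15, c16, c4, c7, c8, c9}.
Reachable from c15: {c12, c15, c7}.
Only in c4's history (ahead): {c13, c16, c4, c8, c9} — 5.
Only in c15's history (behind): {} — 0.

5 ahead, 0 behind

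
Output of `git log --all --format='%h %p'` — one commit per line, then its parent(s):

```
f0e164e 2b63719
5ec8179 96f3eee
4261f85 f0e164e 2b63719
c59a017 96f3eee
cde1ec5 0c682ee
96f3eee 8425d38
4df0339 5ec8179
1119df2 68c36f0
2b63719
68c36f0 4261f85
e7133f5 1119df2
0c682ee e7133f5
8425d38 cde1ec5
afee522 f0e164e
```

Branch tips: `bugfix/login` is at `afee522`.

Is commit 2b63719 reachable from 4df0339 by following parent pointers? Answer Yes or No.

Yes

Ancestors of 4df0339 (commits reachable by following parents): {0c682ee, 1119df2, 2b63719, 4261f85, 4df0339, 5ec8179, 68c36f0, 8425d38, 96f3eee, cde1ec5, e7133f5, f0e164e}.
2b63719 is in that set, so it is an ancestor of 4df0339.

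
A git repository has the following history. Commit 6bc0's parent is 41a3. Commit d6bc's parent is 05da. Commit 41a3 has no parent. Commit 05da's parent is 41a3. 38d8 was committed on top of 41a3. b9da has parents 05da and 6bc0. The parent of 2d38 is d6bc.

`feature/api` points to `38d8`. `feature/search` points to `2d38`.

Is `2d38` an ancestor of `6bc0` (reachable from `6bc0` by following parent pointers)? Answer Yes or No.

No

Ancestors of 6bc0: {41a3, 6bc0}.
2d38 is not in that set, so it is not an ancestor of 6bc0.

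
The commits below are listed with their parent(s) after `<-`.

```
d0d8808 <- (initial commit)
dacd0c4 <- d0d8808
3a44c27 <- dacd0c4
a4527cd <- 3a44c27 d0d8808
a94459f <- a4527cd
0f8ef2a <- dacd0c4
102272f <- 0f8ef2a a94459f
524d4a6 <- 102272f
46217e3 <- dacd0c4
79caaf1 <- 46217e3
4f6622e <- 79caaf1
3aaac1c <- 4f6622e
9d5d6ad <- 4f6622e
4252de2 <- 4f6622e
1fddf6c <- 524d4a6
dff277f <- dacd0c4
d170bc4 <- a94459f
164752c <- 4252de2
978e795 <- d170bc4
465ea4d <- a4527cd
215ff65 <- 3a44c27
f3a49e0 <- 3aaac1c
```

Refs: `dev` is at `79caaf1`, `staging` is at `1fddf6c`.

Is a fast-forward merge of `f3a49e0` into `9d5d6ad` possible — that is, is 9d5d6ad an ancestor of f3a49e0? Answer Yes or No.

No

A fast-forward from 9d5d6ad to f3a49e0 is possible iff 9d5d6ad is an ancestor of f3a49e0.
Ancestors of f3a49e0: {3aaac1c, 46217e3, 4f6622e, 79caaf1, d0d8808, dacd0c4, f3a49e0}.
9d5d6ad is not among them, so fast-forward is not possible.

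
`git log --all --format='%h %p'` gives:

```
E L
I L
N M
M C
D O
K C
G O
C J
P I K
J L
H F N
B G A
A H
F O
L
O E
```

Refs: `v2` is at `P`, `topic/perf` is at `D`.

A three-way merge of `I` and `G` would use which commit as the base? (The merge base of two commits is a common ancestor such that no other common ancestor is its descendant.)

L

Ancestors of I: {I, L}.
Ancestors of G: {E, G, L, O}.
Common ancestors: {L}.
The only common ancestor is L, so it is the merge base.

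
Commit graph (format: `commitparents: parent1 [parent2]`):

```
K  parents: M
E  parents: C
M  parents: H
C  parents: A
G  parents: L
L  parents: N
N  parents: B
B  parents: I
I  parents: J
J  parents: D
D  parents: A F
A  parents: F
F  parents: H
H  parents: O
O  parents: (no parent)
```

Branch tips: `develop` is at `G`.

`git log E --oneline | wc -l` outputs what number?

6

Walking parent pointers from E: reachable set = {A, C, E, F, H, O}.
That is 6 commits.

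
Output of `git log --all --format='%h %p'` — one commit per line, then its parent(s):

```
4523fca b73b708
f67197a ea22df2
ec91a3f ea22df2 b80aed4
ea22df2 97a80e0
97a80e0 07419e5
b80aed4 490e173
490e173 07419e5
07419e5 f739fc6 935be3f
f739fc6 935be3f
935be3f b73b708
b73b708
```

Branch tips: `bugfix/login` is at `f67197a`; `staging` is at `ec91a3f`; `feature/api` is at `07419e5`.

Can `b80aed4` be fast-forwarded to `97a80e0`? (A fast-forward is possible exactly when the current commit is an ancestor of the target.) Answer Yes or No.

A fast-forward from b80aed4 to 97a80e0 is possible iff b80aed4 is an ancestor of 97a80e0.
Ancestors of 97a80e0: {07419e5, 935be3f, 97a80e0, b73b708, f739fc6}.
b80aed4 is not among them, so fast-forward is not possible.

No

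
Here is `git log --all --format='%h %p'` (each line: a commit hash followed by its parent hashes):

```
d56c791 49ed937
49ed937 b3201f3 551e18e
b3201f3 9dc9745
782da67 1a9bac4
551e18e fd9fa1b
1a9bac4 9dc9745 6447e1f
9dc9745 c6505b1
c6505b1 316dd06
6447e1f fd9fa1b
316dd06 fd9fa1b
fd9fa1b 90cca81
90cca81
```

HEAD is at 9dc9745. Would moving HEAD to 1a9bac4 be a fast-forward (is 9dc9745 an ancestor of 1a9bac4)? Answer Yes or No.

A fast-forward from 9dc9745 to 1a9bac4 is possible iff 9dc9745 is an ancestor of 1a9bac4.
Ancestors of 1a9bac4: {1a9bac4, 316dd06, 6447e1f, 90cca81, 9dc9745, c6505b1, fd9fa1b}.
9dc9745 is among them, so fast-forward is possible.

Yes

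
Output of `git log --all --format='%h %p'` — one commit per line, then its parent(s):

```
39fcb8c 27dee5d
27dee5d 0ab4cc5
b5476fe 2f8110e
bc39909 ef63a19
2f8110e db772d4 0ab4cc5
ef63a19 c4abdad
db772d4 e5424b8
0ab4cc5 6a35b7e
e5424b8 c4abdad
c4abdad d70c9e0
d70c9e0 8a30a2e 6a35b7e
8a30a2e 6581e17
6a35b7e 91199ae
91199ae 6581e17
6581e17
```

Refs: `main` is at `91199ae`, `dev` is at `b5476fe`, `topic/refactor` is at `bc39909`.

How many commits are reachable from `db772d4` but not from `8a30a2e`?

Reachable from db772d4: {6581e17, 6a35b7e, 8a30a2e, 91199ae, c4abdad, d70c9e0, db772d4, e5424b8}.
Reachable from 8a30a2e: {6581e17, 8a30a2e}.
In db772d4's history but not 8a30a2e's: {6a35b7e, 91199ae, c4abdad, d70c9e0, db772d4, e5424b8} — 6 commits.

6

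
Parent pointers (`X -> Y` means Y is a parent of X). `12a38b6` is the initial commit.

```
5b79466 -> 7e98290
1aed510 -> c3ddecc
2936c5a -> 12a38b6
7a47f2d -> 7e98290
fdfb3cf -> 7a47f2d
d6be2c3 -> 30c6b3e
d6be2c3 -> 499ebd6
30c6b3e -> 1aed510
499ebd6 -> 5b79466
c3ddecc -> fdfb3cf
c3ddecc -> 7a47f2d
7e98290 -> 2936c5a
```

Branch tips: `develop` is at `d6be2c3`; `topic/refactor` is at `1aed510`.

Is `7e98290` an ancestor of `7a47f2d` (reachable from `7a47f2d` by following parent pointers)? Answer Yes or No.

Ancestors of 7a47f2d (commits reachable by following parents): {12a38b6, 2936c5a, 7a47f2d, 7e98290}.
7e98290 is in that set, so it is an ancestor of 7a47f2d.

Yes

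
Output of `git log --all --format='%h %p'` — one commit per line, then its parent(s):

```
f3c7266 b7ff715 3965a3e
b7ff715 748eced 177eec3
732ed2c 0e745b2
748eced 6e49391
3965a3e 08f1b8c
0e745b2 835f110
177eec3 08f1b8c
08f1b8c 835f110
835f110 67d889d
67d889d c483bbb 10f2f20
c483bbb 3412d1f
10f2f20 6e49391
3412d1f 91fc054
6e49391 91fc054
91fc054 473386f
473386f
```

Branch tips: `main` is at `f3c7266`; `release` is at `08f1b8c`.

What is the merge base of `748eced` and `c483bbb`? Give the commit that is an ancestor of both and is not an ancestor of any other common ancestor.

91fc054

Ancestors of 748eced: {473386f, 6e49391, 748eced, 91fc054}.
Ancestors of c483bbb: {3412d1f, 473386f, 91fc054, c483bbb}.
Common ancestors: {473386f, 91fc054}.
Among these, 91fc054 is not an ancestor of any other common ancestor — it is the merge base.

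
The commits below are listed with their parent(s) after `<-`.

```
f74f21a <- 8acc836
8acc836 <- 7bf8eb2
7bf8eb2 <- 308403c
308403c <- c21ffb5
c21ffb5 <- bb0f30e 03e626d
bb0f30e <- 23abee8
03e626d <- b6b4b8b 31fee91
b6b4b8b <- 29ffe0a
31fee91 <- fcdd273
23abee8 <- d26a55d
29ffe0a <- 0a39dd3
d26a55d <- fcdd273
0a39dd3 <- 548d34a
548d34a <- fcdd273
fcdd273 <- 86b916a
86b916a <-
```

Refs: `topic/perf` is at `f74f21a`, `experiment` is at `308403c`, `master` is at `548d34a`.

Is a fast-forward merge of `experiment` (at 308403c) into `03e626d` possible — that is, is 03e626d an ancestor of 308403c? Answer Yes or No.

A fast-forward from 03e626d to 308403c is possible iff 03e626d is an ancestor of 308403c.
Ancestors of 308403c: {03e626d, 0a39dd3, 23abee8, 29ffe0a, 308403c, 31fee91, 548d34a, 86b916a, b6b4b8b, bb0f30e, c21ffb5, d26a55d, fcdd273}.
03e626d is among them, so fast-forward is possible.

Yes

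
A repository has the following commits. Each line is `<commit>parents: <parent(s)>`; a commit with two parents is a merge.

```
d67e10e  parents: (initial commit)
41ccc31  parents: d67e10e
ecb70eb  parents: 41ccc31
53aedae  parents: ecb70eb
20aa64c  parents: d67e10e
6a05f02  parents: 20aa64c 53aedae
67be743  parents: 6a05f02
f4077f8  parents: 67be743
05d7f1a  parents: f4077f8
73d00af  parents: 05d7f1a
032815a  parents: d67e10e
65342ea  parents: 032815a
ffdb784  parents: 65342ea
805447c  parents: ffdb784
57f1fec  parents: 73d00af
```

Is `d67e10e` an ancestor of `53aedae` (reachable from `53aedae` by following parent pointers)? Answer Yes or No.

Yes

Ancestors of 53aedae (commits reachable by following parents): {41ccc31, 53aedae, d67e10e, ecb70eb}.
d67e10e is in that set, so it is an ancestor of 53aedae.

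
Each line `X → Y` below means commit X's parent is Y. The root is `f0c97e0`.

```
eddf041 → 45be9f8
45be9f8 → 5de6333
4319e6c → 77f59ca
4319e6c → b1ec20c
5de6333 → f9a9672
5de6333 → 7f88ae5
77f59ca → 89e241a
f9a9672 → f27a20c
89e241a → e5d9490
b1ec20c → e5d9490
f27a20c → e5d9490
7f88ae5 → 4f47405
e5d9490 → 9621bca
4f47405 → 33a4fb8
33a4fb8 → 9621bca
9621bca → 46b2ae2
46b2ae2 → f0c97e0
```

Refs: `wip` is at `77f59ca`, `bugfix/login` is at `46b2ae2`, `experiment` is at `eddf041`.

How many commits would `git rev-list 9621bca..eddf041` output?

9

Reachable from eddf041: {33a4fb8, 45be9f8, 46b2ae2, 4f47405, 5de6333, 7f88ae5, 9621bca, e5d9490, eddf041, f0c97e0, f27a20c, f9a9672}.
Reachable from 9621bca: {46b2ae2, 9621bca, f0c97e0}.
In eddf041's history but not 9621bca's: {33a4fb8, 45be9f8, 4f47405, 5de6333, 7f88ae5, e5d9490, eddf041, f27a20c, f9a9672} — 9 commits.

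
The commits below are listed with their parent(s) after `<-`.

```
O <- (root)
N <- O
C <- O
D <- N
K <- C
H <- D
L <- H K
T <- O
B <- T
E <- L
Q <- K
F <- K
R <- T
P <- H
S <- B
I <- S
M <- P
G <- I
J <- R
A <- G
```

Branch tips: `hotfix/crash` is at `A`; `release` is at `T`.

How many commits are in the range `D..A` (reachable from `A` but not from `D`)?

Reachable from A: {A, B, G, I, O, S, T}.
Reachable from D: {D, N, O}.
In A's history but not D's: {A, B, G, I, S, T} — 6 commits.

6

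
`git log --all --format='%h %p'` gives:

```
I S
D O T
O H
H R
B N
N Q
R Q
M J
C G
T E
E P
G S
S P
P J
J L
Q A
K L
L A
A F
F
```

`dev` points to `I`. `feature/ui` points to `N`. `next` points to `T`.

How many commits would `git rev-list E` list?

6

Walking parent pointers from E: reachable set = {A, E, F, J, L, P}.
That is 6 commits.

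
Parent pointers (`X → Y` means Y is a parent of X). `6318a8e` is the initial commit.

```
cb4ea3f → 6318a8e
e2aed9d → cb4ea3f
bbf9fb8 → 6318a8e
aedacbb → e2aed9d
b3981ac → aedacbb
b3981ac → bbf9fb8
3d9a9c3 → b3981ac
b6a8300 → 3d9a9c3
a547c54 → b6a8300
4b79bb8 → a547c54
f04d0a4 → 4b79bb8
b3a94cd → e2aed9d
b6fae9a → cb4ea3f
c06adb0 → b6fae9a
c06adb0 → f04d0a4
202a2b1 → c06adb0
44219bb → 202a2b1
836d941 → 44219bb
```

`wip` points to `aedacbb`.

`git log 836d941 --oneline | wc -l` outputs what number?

Walking parent pointers from 836d941: reachable set = {202a2b1, 3d9a9c3, 44219bb, 4b79bb8, 6318a8e, 836d941, a547c54, aedacbb, b3981ac, b6a8300, b6fae9a, bbf9fb8, c06adb0, cb4ea3f, e2aed9d, f04d0a4}.
That is 16 commits.

16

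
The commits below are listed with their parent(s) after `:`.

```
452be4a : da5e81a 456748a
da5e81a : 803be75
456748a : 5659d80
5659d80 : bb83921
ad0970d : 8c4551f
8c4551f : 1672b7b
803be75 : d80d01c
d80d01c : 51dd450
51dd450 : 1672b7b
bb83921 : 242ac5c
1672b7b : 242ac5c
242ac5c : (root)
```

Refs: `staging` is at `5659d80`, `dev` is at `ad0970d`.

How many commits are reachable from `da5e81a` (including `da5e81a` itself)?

Walking parent pointers from da5e81a: reachable set = {1672b7b, 242ac5c, 51dd450, 803be75, d80d01c, da5e81a}.
That is 6 commits.

6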